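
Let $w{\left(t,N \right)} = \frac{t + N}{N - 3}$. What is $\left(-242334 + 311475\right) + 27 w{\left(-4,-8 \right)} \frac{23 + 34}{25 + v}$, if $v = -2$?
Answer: $\frac{17511141}{253} \approx 69214.0$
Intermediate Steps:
$w{\left(t,N \right)} = \frac{N + t}{-3 + N}$
$\left(-242334 + 311475\right) + 27 w{\left(-4,-8 \right)} \frac{23 + 34}{25 + v} = \left(-242334 + 311475\right) + 27 \frac{-8 - 4}{-3 - 8} \frac{23 + 34}{25 - 2} = 69141 + 27 \frac{1}{-11} \left(-12\right) \frac{57}{23} = 69141 + 27 \left(\left(- \frac{1}{11}\right) \left(-12\right)\right) 57 \cdot \frac{1}{23} = 69141 + 27 \cdot \frac{12}{11} \cdot \frac{57}{23} = 69141 + \frac{324}{11} \cdot \frac{57}{23} = 69141 + \frac{18468}{253} = \frac{17511141}{253}$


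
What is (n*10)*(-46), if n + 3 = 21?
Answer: -8280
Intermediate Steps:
n = 18 (n = -3 + 21 = 18)
(n*10)*(-46) = (18*10)*(-46) = 180*(-46) = -8280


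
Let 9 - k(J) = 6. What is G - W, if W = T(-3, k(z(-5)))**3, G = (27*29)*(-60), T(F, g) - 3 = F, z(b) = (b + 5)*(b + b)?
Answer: -46980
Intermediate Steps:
z(b) = 2*b*(5 + b) (z(b) = (5 + b)*(2*b) = 2*b*(5 + b))
k(J) = 3 (k(J) = 9 - 1*6 = 9 - 6 = 3)
T(F, g) = 3 + F
G = -46980 (G = 783*(-60) = -46980)
W = 0 (W = (3 - 3)**3 = 0**3 = 0)
G - W = -46980 - 1*0 = -46980 + 0 = -46980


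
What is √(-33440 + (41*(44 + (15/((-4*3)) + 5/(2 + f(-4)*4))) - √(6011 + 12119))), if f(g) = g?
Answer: √(-6213571 - 1372*√370)/14 ≈ 178.43*I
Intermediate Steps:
√(-33440 + (41*(44 + (15/((-4*3)) + 5/(2 + f(-4)*4))) - √(6011 + 12119))) = √(-33440 + (41*(44 + (15/((-4*3)) + 5/(2 - 4*4))) - √(6011 + 12119))) = √(-33440 + (41*(44 + (15/(-12) + 5/(2 - 16))) - √18130)) = √(-33440 + (41*(44 + (15*(-1/12) + 5/(-14))) - 7*√370)) = √(-33440 + (41*(44 + (-5/4 + 5*(-1/14))) - 7*√370)) = √(-33440 + (41*(44 + (-5/4 - 5/14)) - 7*√370)) = √(-33440 + (41*(44 - 45/28) - 7*√370)) = √(-33440 + (41*(1187/28) - 7*√370)) = √(-33440 + (48667/28 - 7*√370)) = √(-887653/28 - 7*√370)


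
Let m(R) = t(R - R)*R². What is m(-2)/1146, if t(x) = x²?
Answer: 0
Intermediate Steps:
m(R) = 0 (m(R) = (R - R)²*R² = 0²*R² = 0*R² = 0)
m(-2)/1146 = 0/1146 = (1/1146)*0 = 0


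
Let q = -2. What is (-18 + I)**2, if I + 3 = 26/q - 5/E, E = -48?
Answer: 2647129/2304 ≈ 1148.9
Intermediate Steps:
I = -763/48 (I = -3 + (26/(-2) - 5/(-48)) = -3 + (26*(-1/2) - 5*(-1/48)) = -3 + (-13 + 5/48) = -3 - 619/48 = -763/48 ≈ -15.896)
(-18 + I)**2 = (-18 - 763/48)**2 = (-1627/48)**2 = 2647129/2304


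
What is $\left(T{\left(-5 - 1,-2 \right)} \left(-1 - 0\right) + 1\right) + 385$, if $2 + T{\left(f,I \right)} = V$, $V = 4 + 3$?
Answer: $381$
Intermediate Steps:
$V = 7$
$T{\left(f,I \right)} = 5$ ($T{\left(f,I \right)} = -2 + 7 = 5$)
$\left(T{\left(-5 - 1,-2 \right)} \left(-1 - 0\right) + 1\right) + 385 = \left(5 \left(-1 - 0\right) + 1\right) + 385 = \left(5 \left(-1 + 0\right) + 1\right) + 385 = \left(5 \left(-1\right) + 1\right) + 385 = \left(-5 + 1\right) + 385 = -4 + 385 = 381$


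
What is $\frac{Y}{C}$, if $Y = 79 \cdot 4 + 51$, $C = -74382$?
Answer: $- \frac{367}{74382} \approx -0.004934$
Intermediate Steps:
$Y = 367$ ($Y = 316 + 51 = 367$)
$\frac{Y}{C} = \frac{367}{-74382} = 367 \left(- \frac{1}{74382}\right) = - \frac{367}{74382}$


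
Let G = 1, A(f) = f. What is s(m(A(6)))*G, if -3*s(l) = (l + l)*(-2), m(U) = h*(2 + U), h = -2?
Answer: -64/3 ≈ -21.333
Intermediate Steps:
m(U) = -4 - 2*U (m(U) = -2*(2 + U) = -4 - 2*U)
s(l) = 4*l/3 (s(l) = -(l + l)*(-2)/3 = -2*l*(-2)/3 = -(-4)*l/3 = 4*l/3)
s(m(A(6)))*G = (4*(-4 - 2*6)/3)*1 = (4*(-4 - 12)/3)*1 = ((4/3)*(-16))*1 = -64/3*1 = -64/3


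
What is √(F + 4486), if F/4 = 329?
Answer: √5802 ≈ 76.171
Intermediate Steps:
F = 1316 (F = 4*329 = 1316)
√(F + 4486) = √(1316 + 4486) = √5802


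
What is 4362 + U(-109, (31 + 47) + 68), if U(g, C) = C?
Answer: 4508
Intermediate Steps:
4362 + U(-109, (31 + 47) + 68) = 4362 + ((31 + 47) + 68) = 4362 + (78 + 68) = 4362 + 146 = 4508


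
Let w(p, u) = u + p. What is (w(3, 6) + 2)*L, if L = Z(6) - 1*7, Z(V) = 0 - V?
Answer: -143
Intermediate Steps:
Z(V) = -V
w(p, u) = p + u
L = -13 (L = -1*6 - 1*7 = -6 - 7 = -13)
(w(3, 6) + 2)*L = ((3 + 6) + 2)*(-13) = (9 + 2)*(-13) = 11*(-13) = -143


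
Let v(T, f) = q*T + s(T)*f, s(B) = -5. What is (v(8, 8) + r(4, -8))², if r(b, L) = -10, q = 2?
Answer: 1156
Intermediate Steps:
v(T, f) = -5*f + 2*T (v(T, f) = 2*T - 5*f = -5*f + 2*T)
(v(8, 8) + r(4, -8))² = ((-5*8 + 2*8) - 10)² = ((-40 + 16) - 10)² = (-24 - 10)² = (-34)² = 1156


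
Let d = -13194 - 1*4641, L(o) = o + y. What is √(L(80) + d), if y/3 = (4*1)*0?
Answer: I*√17755 ≈ 133.25*I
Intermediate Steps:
y = 0 (y = 3*((4*1)*0) = 3*(4*0) = 3*0 = 0)
L(o) = o (L(o) = o + 0 = o)
d = -17835 (d = -13194 - 4641 = -17835)
√(L(80) + d) = √(80 - 17835) = √(-17755) = I*√17755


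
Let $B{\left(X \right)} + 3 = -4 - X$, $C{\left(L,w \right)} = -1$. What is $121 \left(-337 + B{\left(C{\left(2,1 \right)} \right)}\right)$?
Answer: $-41503$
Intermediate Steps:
$B{\left(X \right)} = -7 - X$ ($B{\left(X \right)} = -3 - \left(4 + X\right) = -7 - X$)
$121 \left(-337 + B{\left(C{\left(2,1 \right)} \right)}\right) = 121 \left(-337 - 6\right) = 121 \left(-343\right) = -41503$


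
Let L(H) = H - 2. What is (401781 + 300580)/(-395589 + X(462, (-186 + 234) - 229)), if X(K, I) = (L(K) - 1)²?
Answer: -702361/184908 ≈ -3.7984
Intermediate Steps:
L(H) = -2 + H
X(K, I) = (-3 + K)² (X(K, I) = ((-2 + K) - 1)² = (-3 + K)²)
(401781 + 300580)/(-395589 + X(462, (-186 + 234) - 229)) = (401781 + 300580)/(-395589 + (-3 + 462)²) = 702361/(-395589 + 459²) = 702361/(-395589 + 210681) = 702361/(-184908) = 702361*(-1/184908) = -702361/184908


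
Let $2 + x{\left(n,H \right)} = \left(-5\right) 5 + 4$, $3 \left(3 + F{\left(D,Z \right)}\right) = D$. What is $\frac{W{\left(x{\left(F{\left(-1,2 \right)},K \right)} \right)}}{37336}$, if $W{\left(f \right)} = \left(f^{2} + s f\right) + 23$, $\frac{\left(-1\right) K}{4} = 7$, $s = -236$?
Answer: $\frac{115}{718} \approx 0.16017$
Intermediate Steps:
$F{\left(D,Z \right)} = -3 + \frac{D}{3}$
$K = -28$ ($K = \left(-4\right) 7 = -28$)
$x{\left(n,H \right)} = -23$ ($x{\left(n,H \right)} = -2 + \left(\left(-5\right) 5 + 4\right) = -2 + \left(-25 + 4\right) = -2 - 21 = -23$)
$W{\left(f \right)} = 23 + f^{2} - 236 f$ ($W{\left(f \right)} = \left(f^{2} - 236 f\right) + 23 = 23 + f^{2} - 236 f$)
$\frac{W{\left(x{\left(F{\left(-1,2 \right)},K \right)} \right)}}{37336} = \frac{23 + \left(-23\right)^{2} - -5428}{37336} = \left(23 + 529 + 5428\right) \frac{1}{37336} = 5980 \cdot \frac{1}{37336} = \frac{115}{718}$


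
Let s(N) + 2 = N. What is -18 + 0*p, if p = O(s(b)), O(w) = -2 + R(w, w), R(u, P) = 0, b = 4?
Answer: -18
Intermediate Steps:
s(N) = -2 + N
O(w) = -2 (O(w) = -2 + 0 = -2)
p = -2
-18 + 0*p = -18 + 0*(-2) = -18 + 0 = -18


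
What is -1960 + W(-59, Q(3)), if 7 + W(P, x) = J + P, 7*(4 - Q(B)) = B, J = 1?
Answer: -2025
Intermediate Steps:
Q(B) = 4 - B/7
W(P, x) = -6 + P (W(P, x) = -7 + (1 + P) = -6 + P)
-1960 + W(-59, Q(3)) = -1960 + (-6 - 59) = -1960 - 65 = -2025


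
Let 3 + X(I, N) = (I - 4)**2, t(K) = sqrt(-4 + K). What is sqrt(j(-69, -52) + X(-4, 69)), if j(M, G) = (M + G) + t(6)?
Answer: sqrt(-60 + sqrt(2)) ≈ 7.6541*I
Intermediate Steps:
X(I, N) = -3 + (-4 + I)**2 (X(I, N) = -3 + (I - 4)**2 = -3 + (-4 + I)**2)
j(M, G) = G + M + sqrt(2) (j(M, G) = (M + G) + sqrt(-4 + 6) = (G + M) + sqrt(2) = G + M + sqrt(2))
sqrt(j(-69, -52) + X(-4, 69)) = sqrt((-52 - 69 + sqrt(2)) + (-3 + (-4 - 4)**2)) = sqrt((-121 + sqrt(2)) + (-3 + (-8)**2)) = sqrt((-121 + sqrt(2)) + (-3 + 64)) = sqrt((-121 + sqrt(2)) + 61) = sqrt(-60 + sqrt(2))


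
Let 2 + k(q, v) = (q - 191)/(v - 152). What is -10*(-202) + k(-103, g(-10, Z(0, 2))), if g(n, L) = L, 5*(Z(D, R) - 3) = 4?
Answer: 498936/247 ≈ 2020.0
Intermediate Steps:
Z(D, R) = 19/5 (Z(D, R) = 3 + (⅕)*4 = 3 + ⅘ = 19/5)
k(q, v) = -2 + (-191 + q)/(-152 + v) (k(q, v) = -2 + (q - 191)/(v - 152) = -2 + (-191 + q)/(-152 + v))
-10*(-202) + k(-103, g(-10, Z(0, 2))) = -10*(-202) + (113 - 103 - 2*19/5)/(-152 + 19/5) = 2020 + (113 - 103 - 38/5)/(-741/5) = 2020 - 5/741*12/5 = 2020 - 4/247 = 498936/247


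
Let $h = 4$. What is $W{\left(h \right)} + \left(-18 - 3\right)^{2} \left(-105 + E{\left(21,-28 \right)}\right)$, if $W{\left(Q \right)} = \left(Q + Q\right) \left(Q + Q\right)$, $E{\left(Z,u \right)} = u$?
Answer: $-58589$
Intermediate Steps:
$W{\left(Q \right)} = 4 Q^{2}$ ($W{\left(Q \right)} = 2 Q 2 Q = 4 Q^{2}$)
$W{\left(h \right)} + \left(-18 - 3\right)^{2} \left(-105 + E{\left(21,-28 \right)}\right) = 4 \cdot 4^{2} + \left(-18 - 3\right)^{2} \left(-105 - 28\right) = 4 \cdot 16 + \left(-21\right)^{2} \left(-133\right) = 64 + 441 \left(-133\right) = 64 - 58653 = -58589$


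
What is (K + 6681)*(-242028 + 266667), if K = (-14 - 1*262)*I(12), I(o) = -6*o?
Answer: 654239367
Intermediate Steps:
K = 19872 (K = (-14 - 1*262)*(-6*12) = (-14 - 262)*(-72) = -276*(-72) = 19872)
(K + 6681)*(-242028 + 266667) = (19872 + 6681)*(-242028 + 266667) = 26553*24639 = 654239367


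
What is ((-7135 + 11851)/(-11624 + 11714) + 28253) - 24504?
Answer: 19007/5 ≈ 3801.4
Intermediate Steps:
((-7135 + 11851)/(-11624 + 11714) + 28253) - 24504 = (4716/90 + 28253) - 24504 = (4716*(1/90) + 28253) - 24504 = (262/5 + 28253) - 24504 = 141527/5 - 24504 = 19007/5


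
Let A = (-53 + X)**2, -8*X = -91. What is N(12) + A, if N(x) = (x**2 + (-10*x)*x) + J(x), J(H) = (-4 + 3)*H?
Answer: 27177/64 ≈ 424.64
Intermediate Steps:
X = 91/8 (X = -1/8*(-91) = 91/8 ≈ 11.375)
J(H) = -H
N(x) = -x - 9*x**2 (N(x) = (x**2 + (-10*x)*x) - x = (x**2 - 10*x**2) - x = -9*x**2 - x = -x - 9*x**2)
A = 110889/64 (A = (-53 + 91/8)**2 = (-333/8)**2 = 110889/64 ≈ 1732.6)
N(12) + A = 12*(-1 - 9*12) + 110889/64 = 12*(-1 - 108) + 110889/64 = 12*(-109) + 110889/64 = -1308 + 110889/64 = 27177/64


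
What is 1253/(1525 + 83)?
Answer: 1253/1608 ≈ 0.77923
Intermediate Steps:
1253/(1525 + 83) = 1253/1608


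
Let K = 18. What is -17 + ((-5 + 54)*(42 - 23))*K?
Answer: 16741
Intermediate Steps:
-17 + ((-5 + 54)*(42 - 23))*K = -17 + ((-5 + 54)*(42 - 23))*18 = -17 + (49*19)*18 = -17 + 931*18 = -17 + 16758 = 16741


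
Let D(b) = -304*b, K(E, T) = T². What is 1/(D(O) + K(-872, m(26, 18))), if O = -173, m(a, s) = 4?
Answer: 1/52608 ≈ 1.9009e-5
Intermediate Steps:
1/(D(O) + K(-872, m(26, 18))) = 1/(-304*(-173) + 4²) = 1/(52592 + 16) = 1/52608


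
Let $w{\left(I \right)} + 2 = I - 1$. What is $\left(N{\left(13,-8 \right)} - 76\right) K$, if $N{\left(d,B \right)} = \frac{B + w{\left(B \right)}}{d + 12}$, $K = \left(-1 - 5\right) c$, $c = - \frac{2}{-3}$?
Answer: $\frac{7676}{25} \approx 307.04$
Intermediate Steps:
$c = \frac{2}{3}$ ($c = \left(-2\right) \left(- \frac{1}{3}\right) = \frac{2}{3} \approx 0.66667$)
$w{\left(I \right)} = -3 + I$ ($w{\left(I \right)} = -2 + \left(I - 1\right) = -2 + \left(-1 + I\right) = -3 + I$)
$K = -4$ ($K = \left(-1 - 5\right) \frac{2}{3} = \left(-6\right) \frac{2}{3} = -4$)
$N{\left(d,B \right)} = \frac{-3 + 2 B}{12 + d}$ ($N{\left(d,B \right)} = \frac{B + \left(-3 + B\right)}{d + 12} = \frac{-3 + 2 B}{12 + d}$)
$\left(N{\left(13,-8 \right)} - 76\right) K = \left(\frac{-3 + 2 \left(-8\right)}{12 + 13} - 76\right) \left(-4\right) = \left(\frac{-3 - 16}{25} - 76\right) \left(-4\right) = \left(\frac{1}{25} \left(-19\right) - 76\right) \left(-4\right) = \left(- \frac{19}{25} - 76\right) \left(-4\right) = \left(- \frac{1919}{25}\right) \left(-4\right) = \frac{7676}{25}$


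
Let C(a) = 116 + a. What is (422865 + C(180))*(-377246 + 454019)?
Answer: 32487339453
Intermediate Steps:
(422865 + C(180))*(-377246 + 454019) = (422865 + (116 + 180))*(-377246 + 454019) = (422865 + 296)*76773 = 423161*76773 = 32487339453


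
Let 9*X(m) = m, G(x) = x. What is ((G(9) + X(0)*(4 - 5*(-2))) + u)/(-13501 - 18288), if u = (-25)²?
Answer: -634/31789 ≈ -0.019944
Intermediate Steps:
u = 625
X(m) = m/9
((G(9) + X(0)*(4 - 5*(-2))) + u)/(-13501 - 18288) = ((9 + ((⅑)*0)*(4 - 5*(-2))) + 625)/(-13501 - 18288) = ((9 + 0*(4 + 10)) + 625)/(-31789) = ((9 + 0*14) + 625)*(-1/31789) = ((9 + 0) + 625)*(-1/31789) = (9 + 625)*(-1/31789) = 634*(-1/31789) = -634/31789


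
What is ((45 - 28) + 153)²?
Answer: 28900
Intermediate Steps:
((45 - 28) + 153)² = (17 + 153)² = 170² = 28900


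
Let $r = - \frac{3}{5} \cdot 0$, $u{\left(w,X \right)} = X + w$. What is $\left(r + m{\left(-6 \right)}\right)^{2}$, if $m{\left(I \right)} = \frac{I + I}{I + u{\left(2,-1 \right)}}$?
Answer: $\frac{144}{25} \approx 5.76$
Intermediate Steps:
$m{\left(I \right)} = \frac{2 I}{1 + I}$ ($m{\left(I \right)} = \frac{I + I}{I + \left(-1 + 2\right)} = \frac{2 I}{I + 1} = \frac{2 I}{1 + I}$)
$r = 0$ ($r = \left(-3\right) \frac{1}{5} \cdot 0 = \left(- \frac{3}{5}\right) 0 = 0$)
$\left(r + m{\left(-6 \right)}\right)^{2} = \left(0 + 2 \left(-6\right) \frac{1}{1 - 6}\right)^{2} = \left(0 + 2 \left(-6\right) \frac{1}{-5}\right)^{2} = \left(0 + 2 \left(-6\right) \left(- \frac{1}{5}\right)\right)^{2} = \left(0 + \frac{12}{5}\right)^{2} = \left(\frac{12}{5}\right)^{2} = \frac{144}{25}$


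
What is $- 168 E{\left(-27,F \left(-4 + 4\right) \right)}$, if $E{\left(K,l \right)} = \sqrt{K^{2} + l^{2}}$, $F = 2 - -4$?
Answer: $-4536$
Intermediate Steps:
$F = 6$ ($F = 2 + 4 = 6$)
$- 168 E{\left(-27,F \left(-4 + 4\right) \right)} = - 168 \sqrt{\left(-27\right)^{2} + \left(6 \left(-4 + 4\right)\right)^{2}} = - 168 \sqrt{729 + \left(6 \cdot 0\right)^{2}} = - 168 \sqrt{729 + 0^{2}} = - 168 \sqrt{729 + 0} = - 168 \sqrt{729} = \left(-168\right) 27 = -4536$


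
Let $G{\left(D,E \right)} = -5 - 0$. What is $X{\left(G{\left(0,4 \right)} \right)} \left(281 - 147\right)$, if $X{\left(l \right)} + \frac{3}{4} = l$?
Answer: $- \frac{1541}{2} \approx -770.5$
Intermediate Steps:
$G{\left(D,E \right)} = -5$ ($G{\left(D,E \right)} = -5 + 0 = -5$)
$X{\left(l \right)} = - \frac{3}{4} + l$
$X{\left(G{\left(0,4 \right)} \right)} \left(281 - 147\right) = \left(- \frac{3}{4} - 5\right) \left(281 - 147\right) = \left(- \frac{23}{4}\right) 134 = - \frac{1541}{2}$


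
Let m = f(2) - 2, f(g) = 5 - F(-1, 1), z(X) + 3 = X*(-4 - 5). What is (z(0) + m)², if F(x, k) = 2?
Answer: 4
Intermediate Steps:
z(X) = -3 - 9*X (z(X) = -3 + X*(-4 - 5) = -3 + X*(-9) = -3 - 9*X)
f(g) = 3 (f(g) = 5 - 1*2 = 5 - 2 = 3)
m = 1 (m = 3 - 2 = 1)
(z(0) + m)² = ((-3 - 9*0) + 1)² = ((-3 + 0) + 1)² = (-3 + 1)² = (-2)² = 4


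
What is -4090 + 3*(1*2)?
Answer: -4084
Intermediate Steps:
-4090 + 3*(1*2) = -4090 + 3*2 = -4090 + 6 = -4084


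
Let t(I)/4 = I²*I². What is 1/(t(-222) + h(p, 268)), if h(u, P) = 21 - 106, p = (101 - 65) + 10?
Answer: 1/9715650539 ≈ 1.0293e-10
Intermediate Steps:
p = 46 (p = 36 + 10 = 46)
h(u, P) = -85
t(I) = 4*I⁴ (t(I) = 4*(I²*I²) = 4*I⁴)
1/(t(-222) + h(p, 268)) = 1/(4*(-222)⁴ - 85) = 1/(4*2428912656 - 85) = 1/(9715650624 - 85) = 1/9715650539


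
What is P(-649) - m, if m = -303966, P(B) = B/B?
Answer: 303967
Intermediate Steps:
P(B) = 1
P(-649) - m = 1 - 1*(-303966) = 1 + 303966 = 303967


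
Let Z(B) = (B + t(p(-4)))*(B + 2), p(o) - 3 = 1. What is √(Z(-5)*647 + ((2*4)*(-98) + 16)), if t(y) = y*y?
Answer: I*√22119 ≈ 148.72*I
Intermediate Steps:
p(o) = 4 (p(o) = 3 + 1 = 4)
t(y) = y²
Z(B) = (2 + B)*(16 + B) (Z(B) = (B + 4²)*(B + 2) = (B + 16)*(2 + B) = (16 + B)*(2 + B) = (2 + B)*(16 + B))
√(Z(-5)*647 + ((2*4)*(-98) + 16)) = √((32 + (-5)² + 18*(-5))*647 + ((2*4)*(-98) + 16)) = √((32 + 25 - 90)*647 + (8*(-98) + 16)) = √(-33*647 + (-784 + 16)) = √(-21351 - 768) = √(-22119) = I*√22119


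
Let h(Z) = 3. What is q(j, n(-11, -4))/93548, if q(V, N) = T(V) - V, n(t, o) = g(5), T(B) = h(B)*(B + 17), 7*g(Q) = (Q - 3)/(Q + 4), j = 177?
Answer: 405/93548 ≈ 0.0043293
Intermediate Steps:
g(Q) = (-3 + Q)/(7*(4 + Q)) (g(Q) = ((Q - 3)/(Q + 4))/7 = ((-3 + Q)/(4 + Q))/7 = (-3 + Q)/(7*(4 + Q)))
T(B) = 51 + 3*B (T(B) = 3*(B + 17) = 3*(17 + B) = 51 + 3*B)
n(t, o) = 2/63 (n(t, o) = (-3 + 5)/(7*(4 + 5)) = (⅐)*2/9 = (⅐)*(⅑)*2 = 2/63)
q(V, N) = 51 + 2*V (q(V, N) = (51 + 3*V) - V = 51 + 2*V)
q(j, n(-11, -4))/93548 = (51 + 2*177)/93548 = (51 + 354)*(1/93548) = 405*(1/93548) = 405/93548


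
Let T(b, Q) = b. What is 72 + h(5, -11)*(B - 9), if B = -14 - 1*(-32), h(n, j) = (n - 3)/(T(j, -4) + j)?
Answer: 783/11 ≈ 71.182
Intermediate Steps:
h(n, j) = (-3 + n)/(2*j) (h(n, j) = (n - 3)/(j + j) = (-3 + n)/((2*j)) = (-3 + n)*(1/(2*j)) = (-3 + n)/(2*j))
B = 18 (B = -14 + 32 = 18)
72 + h(5, -11)*(B - 9) = 72 + ((1/2)*(-3 + 5)/(-11))*(18 - 9) = 72 + ((1/2)*(-1/11)*2)*9 = 72 - 1/11*9 = 72 - 9/11 = 783/11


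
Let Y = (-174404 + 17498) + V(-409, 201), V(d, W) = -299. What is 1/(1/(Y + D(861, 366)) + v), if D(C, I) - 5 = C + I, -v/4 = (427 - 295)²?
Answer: -155973/10870694209 ≈ -1.4348e-5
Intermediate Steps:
v = -69696 (v = -4*(427 - 295)² = -4*132² = -4*17424 = -69696)
D(C, I) = 5 + C + I (D(C, I) = 5 + (C + I) = 5 + C + I)
Y = -157205 (Y = (-174404 + 17498) - 299 = -156906 - 299 = -157205)
1/(1/(Y + D(861, 366)) + v) = 1/(1/(-157205 + (5 + 861 + 366)) - 69696) = 1/(1/(-157205 + 1232) - 69696) = 1/(1/(-155973) - 69696) = 1/(-1/155973 - 69696) = 1/(-10870694209/155973) = -155973/10870694209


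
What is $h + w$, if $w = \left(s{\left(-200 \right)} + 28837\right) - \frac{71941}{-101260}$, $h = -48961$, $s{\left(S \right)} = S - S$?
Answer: $- \frac{2037684299}{101260} \approx -20123.0$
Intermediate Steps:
$s{\left(S \right)} = 0$
$w = \frac{2920106561}{101260}$ ($w = \left(0 + 28837\right) - \frac{71941}{-101260} = 28837 - - \frac{71941}{101260} = 28837 + \frac{71941}{101260} = \frac{2920106561}{101260} \approx 28838.0$)
$h + w = -48961 + \frac{2920106561}{101260} = - \frac{2037684299}{101260}$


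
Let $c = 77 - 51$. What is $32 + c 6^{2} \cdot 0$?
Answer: $32$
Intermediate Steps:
$c = 26$
$32 + c 6^{2} \cdot 0 = 32 + 26 \cdot 6^{2} \cdot 0 = 32 + 26 \cdot 36 \cdot 0 = 32 + 26 \cdot 0 = 32 + 0 = 32$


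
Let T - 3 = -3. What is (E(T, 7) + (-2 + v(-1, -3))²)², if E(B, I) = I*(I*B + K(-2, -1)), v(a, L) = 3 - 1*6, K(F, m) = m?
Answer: 324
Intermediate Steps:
v(a, L) = -3 (v(a, L) = 3 - 6 = -3)
T = 0 (T = 3 - 3 = 0)
E(B, I) = I*(-1 + B*I) (E(B, I) = I*(I*B - 1) = I*(B*I - 1) = I*(-1 + B*I))
(E(T, 7) + (-2 + v(-1, -3))²)² = (7*(-1 + 0*7) + (-2 - 3)²)² = (7*(-1 + 0) + (-5)²)² = (7*(-1) + 25)² = (-7 + 25)² = 18² = 324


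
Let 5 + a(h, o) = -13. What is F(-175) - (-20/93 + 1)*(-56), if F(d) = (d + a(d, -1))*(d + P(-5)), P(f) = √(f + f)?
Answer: 3145163/93 - 193*I*√10 ≈ 33819.0 - 610.32*I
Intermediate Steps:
a(h, o) = -18 (a(h, o) = -5 - 13 = -18)
P(f) = √2*√f (P(f) = √(2*f) = √2*√f)
F(d) = (-18 + d)*(d + I*√10) (F(d) = (d - 18)*(d + √2*√(-5)) = (-18 + d)*(d + √2*(I*√5)) = (-18 + d)*(d + I*√10))
F(-175) - (-20/93 + 1)*(-56) = ((-175)² - 18*(-175) - 18*I*√10 + I*(-175)*√10) - (-20/93 + 1)*(-56) = (30625 + 3150 - 18*I*√10 - 175*I*√10) - (-20*1/93 + 1)*(-56) = (33775 - 193*I*√10) - (-20/93 + 1)*(-56) = (33775 - 193*I*√10) - 73*(-56)/93 = (33775 - 193*I*√10) - 1*(-4088/93) = (33775 - 193*I*√10) + 4088/93 = 3145163/93 - 193*I*√10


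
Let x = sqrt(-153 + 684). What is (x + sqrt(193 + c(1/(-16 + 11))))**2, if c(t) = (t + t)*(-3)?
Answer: 3626/5 + 6*sqrt(286445)/5 ≈ 1367.4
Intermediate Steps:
c(t) = -6*t (c(t) = (2*t)*(-3) = -6*t)
x = 3*sqrt(59) (x = sqrt(531) = 3*sqrt(59) ≈ 23.043)
(x + sqrt(193 + c(1/(-16 + 11))))**2 = (3*sqrt(59) + sqrt(193 - 6/(-16 + 11)))**2 = (3*sqrt(59) + sqrt(193 - 6/(-5)))**2 = (3*sqrt(59) + sqrt(193 - 6*(-1/5)))**2 = (3*sqrt(59) + sqrt(193 + 6/5))**2 = (3*sqrt(59) + sqrt(971/5))**2 = (3*sqrt(59) + sqrt(4855)/5)**2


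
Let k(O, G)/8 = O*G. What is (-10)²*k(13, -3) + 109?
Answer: -31091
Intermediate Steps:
k(O, G) = 8*G*O (k(O, G) = 8*(O*G) = 8*(G*O) = 8*G*O)
(-10)²*k(13, -3) + 109 = (-10)²*(8*(-3)*13) + 109 = 100*(-312) + 109 = -31200 + 109 = -31091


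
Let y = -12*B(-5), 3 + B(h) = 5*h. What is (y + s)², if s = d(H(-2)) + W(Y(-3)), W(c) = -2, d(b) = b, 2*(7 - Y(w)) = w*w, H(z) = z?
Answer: 110224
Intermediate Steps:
B(h) = -3 + 5*h
Y(w) = 7 - w²/2 (Y(w) = 7 - w*w/2 = 7 - w²/2)
s = -4 (s = -2 - 2 = -4)
y = 336 (y = -12*(-3 + 5*(-5)) = -12*(-3 - 25) = -12*(-28) = 336)
(y + s)² = (336 - 4)² = 332² = 110224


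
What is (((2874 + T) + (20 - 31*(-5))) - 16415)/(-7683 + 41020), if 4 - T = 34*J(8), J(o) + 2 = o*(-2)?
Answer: -750/1961 ≈ -0.38246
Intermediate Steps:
J(o) = -2 - 2*o (J(o) = -2 + o*(-2) = -2 - 2*o)
T = 616 (T = 4 - 34*(-2 - 2*8) = 4 - 34*(-2 - 16) = 4 - 34*(-18) = 4 - 1*(-612) = 4 + 612 = 616)
(((2874 + T) + (20 - 31*(-5))) - 16415)/(-7683 + 41020) = (((2874 + 616) + (20 - 31*(-5))) - 16415)/(-7683 + 41020) = ((3490 + (20 + 155)) - 16415)/33337 = ((3490 + 175) - 16415)*(1/33337) = (3665 - 16415)*(1/33337) = -12750*1/33337 = -750/1961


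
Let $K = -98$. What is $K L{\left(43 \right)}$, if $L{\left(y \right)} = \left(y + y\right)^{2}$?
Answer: $-724808$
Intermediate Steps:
$L{\left(y \right)} = 4 y^{2}$ ($L{\left(y \right)} = \left(2 y\right)^{2} = 4 y^{2}$)
$K L{\left(43 \right)} = - 98 \cdot 4 \cdot 43^{2} = - 98 \cdot 4 \cdot 1849 = \left(-98\right) 7396 = -724808$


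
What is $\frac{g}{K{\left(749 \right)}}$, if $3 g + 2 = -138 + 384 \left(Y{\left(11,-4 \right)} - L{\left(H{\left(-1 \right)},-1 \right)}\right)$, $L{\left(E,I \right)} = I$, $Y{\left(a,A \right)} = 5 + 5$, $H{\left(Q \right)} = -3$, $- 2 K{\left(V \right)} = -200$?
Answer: $\frac{1021}{75} \approx 13.613$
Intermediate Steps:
$K{\left(V \right)} = 100$ ($K{\left(V \right)} = \left(- \frac{1}{2}\right) \left(-200\right) = 100$)
$Y{\left(a,A \right)} = 10$
$g = \frac{4084}{3}$ ($g = - \frac{2}{3} + \frac{-138 + 384 \left(10 - -1\right)}{3} = - \frac{2}{3} + \frac{-138 + 384 \left(10 + 1\right)}{3} = - \frac{2}{3} + \frac{-138 + 384 \cdot 11}{3} = - \frac{2}{3} + \frac{-138 + 4224}{3} = - \frac{2}{3} + \frac{1}{3} \cdot 4086 = - \frac{2}{3} + 1362 = \frac{4084}{3} \approx 1361.3$)
$\frac{g}{K{\left(749 \right)}} = \frac{4084}{3 \cdot 100} = \frac{4084}{3} \cdot \frac{1}{100} = \frac{1021}{75}$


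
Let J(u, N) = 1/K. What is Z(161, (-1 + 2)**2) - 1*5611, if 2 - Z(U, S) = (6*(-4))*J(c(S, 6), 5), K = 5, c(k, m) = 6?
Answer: -28021/5 ≈ -5604.2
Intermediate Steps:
J(u, N) = 1/5
Z(U, S) = 34/5 (Z(U, S) = 2 - 6*(-4)/5 = 2 - (-24)/5 = 2 - 1*(-24/5) = 2 + 24/5 = 34/5)
Z(161, (-1 + 2)**2) - 1*5611 = 34/5 - 1*5611 = 34/5 - 5611 = -28021/5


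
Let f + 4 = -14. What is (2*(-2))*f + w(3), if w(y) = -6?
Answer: 66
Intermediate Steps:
f = -18 (f = -4 - 14 = -18)
(2*(-2))*f + w(3) = (2*(-2))*(-18) - 6 = -4*(-18) - 6 = 72 - 6 = 66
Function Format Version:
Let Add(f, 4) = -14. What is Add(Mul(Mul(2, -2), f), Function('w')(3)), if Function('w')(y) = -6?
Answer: 66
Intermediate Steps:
f = -18 (f = Add(-4, -14) = -18)
Add(Mul(Mul(2, -2), f), Function('w')(3)) = Add(Mul(Mul(2, -2), -18), -6) = Add(Mul(-4, -18), -6) = Add(72, -6) = 66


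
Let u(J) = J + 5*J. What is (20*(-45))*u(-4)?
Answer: 21600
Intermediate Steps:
u(J) = 6*J
(20*(-45))*u(-4) = (20*(-45))*(6*(-4)) = -900*(-24) = 21600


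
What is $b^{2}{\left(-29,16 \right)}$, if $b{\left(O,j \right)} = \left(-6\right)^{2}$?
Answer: $1296$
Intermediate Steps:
$b{\left(O,j \right)} = 36$
$b^{2}{\left(-29,16 \right)} = 36^{2} = 1296$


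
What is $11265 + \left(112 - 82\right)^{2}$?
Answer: $12165$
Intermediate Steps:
$11265 + \left(112 - 82\right)^{2} = 11265 + 30^{2} = 11265 + 900 = 12165$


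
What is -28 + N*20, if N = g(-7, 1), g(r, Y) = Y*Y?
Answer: -8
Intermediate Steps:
g(r, Y) = Y**2
N = 1 (N = 1**2 = 1)
-28 + N*20 = -28 + 1*20 = -28 + 20 = -8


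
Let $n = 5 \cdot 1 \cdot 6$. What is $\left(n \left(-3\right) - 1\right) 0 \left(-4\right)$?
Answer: $0$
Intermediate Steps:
$n = 30$ ($n = 5 \cdot 6 = 30$)
$\left(n \left(-3\right) - 1\right) 0 \left(-4\right) = \left(30 \left(-3\right) - 1\right) 0 \left(-4\right) = \left(-90 - 1\right) 0 \left(-4\right) = \left(-91\right) 0 \left(-4\right) = 0 \left(-4\right) = 0$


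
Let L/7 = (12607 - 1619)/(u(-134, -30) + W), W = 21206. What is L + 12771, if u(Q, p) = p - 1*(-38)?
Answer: 135500455/10607 ≈ 12775.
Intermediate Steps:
u(Q, p) = 38 + p (u(Q, p) = p + 38 = 38 + p)
L = 38458/10607 (L = 7*((12607 - 1619)/((38 - 30) + 21206)) = 7*(10988/(8 + 21206)) = 7*(10988/21214) = 7*(10988*(1/21214)) = 7*(5494/10607) = 38458/10607 ≈ 3.6257)
L + 12771 = 38458/10607 + 12771 = 135500455/10607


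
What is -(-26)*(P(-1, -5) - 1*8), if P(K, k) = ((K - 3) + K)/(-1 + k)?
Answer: -559/3 ≈ -186.33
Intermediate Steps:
P(K, k) = (-3 + 2*K)/(-1 + k) (P(K, k) = ((-3 + K) + K)/(-1 + k) = (-3 + 2*K)/(-1 + k))
-(-26)*(P(-1, -5) - 1*8) = -(-26)*((-3 + 2*(-1))/(-1 - 5) - 1*8) = -(-26)*((-3 - 2)/(-6) - 8) = -(-26)*(-⅙*(-5) - 8) = -(-26)*(⅚ - 8) = -(-26)*(-43)/6 = -26*43/6 = -559/3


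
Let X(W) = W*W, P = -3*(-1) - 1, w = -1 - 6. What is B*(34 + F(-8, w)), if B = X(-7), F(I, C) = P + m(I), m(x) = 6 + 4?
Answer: 2254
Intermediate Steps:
w = -7
P = 2 (P = 3 - 1 = 2)
m(x) = 10
X(W) = W**2
F(I, C) = 12 (F(I, C) = 2 + 10 = 12)
B = 49 (B = (-7)**2 = 49)
B*(34 + F(-8, w)) = 49*(34 + 12) = 49*46 = 2254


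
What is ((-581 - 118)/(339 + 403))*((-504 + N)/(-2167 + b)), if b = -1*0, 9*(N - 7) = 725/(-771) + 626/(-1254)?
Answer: -2666580383/12337983526 ≈ -0.21613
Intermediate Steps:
N = 1102199/161139 (N = 7 + (725/(-771) + 626/(-1254))/9 = 7 + (725*(-1/771) + 626*(-1/1254))/9 = 7 + (-725/771 - 313/627)/9 = 7 + (⅑)*(-77322/53713) = 7 - 25774/161139 = 1102199/161139 ≈ 6.8400)
b = 0
((-581 - 118)/(339 + 403))*((-504 + N)/(-2167 + b)) = ((-581 - 118)/(339 + 403))*((-504 + 1102199/161139)/(-2167 + 0)) = (-699/742)*(-80111857/161139/(-2167)) = (-699*1/742)*(-80111857/161139*(-1/2167)) = -699/742*80111857/349188213 = -2666580383/12337983526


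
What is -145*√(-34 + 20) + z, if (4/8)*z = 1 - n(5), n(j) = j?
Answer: -8 - 145*I*√14 ≈ -8.0 - 542.54*I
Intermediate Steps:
z = -8 (z = 2*(1 - 1*5) = 2*(1 - 5) = 2*(-4) = -8)
-145*√(-34 + 20) + z = -145*√(-34 + 20) - 8 = -145*I*√14 - 8 = -8 - 145*I*√14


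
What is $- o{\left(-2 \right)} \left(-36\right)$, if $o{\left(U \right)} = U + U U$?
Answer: $72$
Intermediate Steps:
$o{\left(U \right)} = U + U^{2}$
$- o{\left(-2 \right)} \left(-36\right) = - \left(-2\right) \left(1 - 2\right) \left(-36\right) = - \left(-2\right) \left(-1\right) \left(-36\right) = \left(-1\right) 2 \left(-36\right) = \left(-2\right) \left(-36\right) = 72$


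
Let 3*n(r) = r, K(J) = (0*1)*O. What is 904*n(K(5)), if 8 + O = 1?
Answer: 0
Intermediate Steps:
O = -7 (O = -8 + 1 = -7)
K(J) = 0 (K(J) = (0*1)*(-7) = 0*(-7) = 0)
n(r) = r/3
904*n(K(5)) = 904*((⅓)*0) = 904*0 = 0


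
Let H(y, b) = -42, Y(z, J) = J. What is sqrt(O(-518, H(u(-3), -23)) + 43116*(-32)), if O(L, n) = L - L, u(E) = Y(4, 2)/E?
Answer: 8*I*sqrt(21558) ≈ 1174.6*I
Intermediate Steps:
u(E) = 2/E
O(L, n) = 0
sqrt(O(-518, H(u(-3), -23)) + 43116*(-32)) = sqrt(0 + 43116*(-32)) = sqrt(0 - 1379712) = sqrt(-1379712) = 8*I*sqrt(21558)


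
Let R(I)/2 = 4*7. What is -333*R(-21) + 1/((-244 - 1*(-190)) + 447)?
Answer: -7328663/393 ≈ -18648.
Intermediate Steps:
R(I) = 56 (R(I) = 2*(4*7) = 2*28 = 56)
-333*R(-21) + 1/((-244 - 1*(-190)) + 447) = -333*56 + 1/((-244 - 1*(-190)) + 447) = -18648 + 1/((-244 + 190) + 447) = -18648 + 1/(-54 + 447) = -18648 + 1/393 = -7328663/393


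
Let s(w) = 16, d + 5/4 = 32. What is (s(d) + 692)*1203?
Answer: 851724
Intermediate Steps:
d = 123/4 (d = -5/4 + 32 = 123/4 ≈ 30.750)
(s(d) + 692)*1203 = (16 + 692)*1203 = 708*1203 = 851724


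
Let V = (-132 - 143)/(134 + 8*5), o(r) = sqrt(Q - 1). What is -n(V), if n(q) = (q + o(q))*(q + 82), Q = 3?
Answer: 3848075/30276 - 13993*sqrt(2)/174 ≈ 13.369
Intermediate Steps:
o(r) = sqrt(2) (o(r) = sqrt(3 - 1) = sqrt(2))
V = -275/174 (V = -275/(134 + 40) = -275/174 ≈ -1.5805)
n(q) = (82 + q)*(q + sqrt(2)) (n(q) = (q + sqrt(2))*(q + 82) = (q + sqrt(2))*(82 + q) = (82 + q)*(q + sqrt(2)))
-n(V) = -((-275/174)**2 + 82*(-275/174) + 82*sqrt(2) - 275*sqrt(2)/174) = -(75625/30276 - 11275/87 + 82*sqrt(2) - 275*sqrt(2)/174) = -(-3848075/30276 + 13993*sqrt(2)/174) = 3848075/30276 - 13993*sqrt(2)/174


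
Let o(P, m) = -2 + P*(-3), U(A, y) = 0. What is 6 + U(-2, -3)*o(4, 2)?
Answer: 6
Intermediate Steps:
o(P, m) = -2 - 3*P
6 + U(-2, -3)*o(4, 2) = 6 + 0*(-2 - 3*4) = 6 + 0*(-2 - 12) = 6 + 0*(-14) = 6 + 0 = 6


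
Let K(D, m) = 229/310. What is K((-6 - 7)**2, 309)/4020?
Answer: 229/1246200 ≈ 0.00018376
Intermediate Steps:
K(D, m) = 229/310 (K(D, m) = 229*(1/310) = 229/310)
K((-6 - 7)**2, 309)/4020 = (229/310)/4020 = (229/310)*(1/4020) = 229/1246200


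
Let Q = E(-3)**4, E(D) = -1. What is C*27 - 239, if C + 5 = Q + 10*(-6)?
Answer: -1967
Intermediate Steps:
Q = 1 (Q = (-1)**4 = 1)
C = -64 (C = -5 + (1 + 10*(-6)) = -5 + (1 - 60) = -5 - 59 = -64)
C*27 - 239 = -64*27 - 239 = -1728 - 239 = -1967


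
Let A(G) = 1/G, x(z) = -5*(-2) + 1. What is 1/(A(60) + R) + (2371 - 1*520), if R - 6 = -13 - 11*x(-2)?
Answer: 14213769/7679 ≈ 1851.0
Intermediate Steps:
x(z) = 11 (x(z) = 10 + 1 = 11)
R = -128 (R = 6 + (-13 - 11*11) = 6 + (-13 - 121) = 6 - 134 = -128)
1/(A(60) + R) + (2371 - 1*520) = 1/(1/60 - 128) + (2371 - 1*520) = 1/(1/60 - 128) + (2371 - 520) = 1/(-7679/60) + 1851 = -60/7679 + 1851 = 14213769/7679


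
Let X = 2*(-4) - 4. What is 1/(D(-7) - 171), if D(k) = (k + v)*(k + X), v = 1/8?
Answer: -8/323 ≈ -0.024768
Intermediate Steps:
v = ⅛ ≈ 0.12500
X = -12 (X = -8 - 4 = -12)
D(k) = (-12 + k)*(⅛ + k) (D(k) = (k + ⅛)*(k - 12) = (⅛ + k)*(-12 + k) = (-12 + k)*(⅛ + k))
1/(D(-7) - 171) = 1/((-3/2 + (-7)² - 95/8*(-7)) - 171) = 1/((-3/2 + 49 + 665/8) - 171) = 1/(1045/8 - 171) = 1/(-323/8) = -8/323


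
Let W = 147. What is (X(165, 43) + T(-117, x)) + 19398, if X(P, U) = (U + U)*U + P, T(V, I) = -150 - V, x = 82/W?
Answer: 23228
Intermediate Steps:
x = 82/147 ≈ 0.55782
X(P, U) = P + 2*U² (X(P, U) = (2*U)*U + P = 2*U² + P = P + 2*U²)
(X(165, 43) + T(-117, x)) + 19398 = ((165 + 2*43²) + (-150 - 1*(-117))) + 19398 = ((165 + 2*1849) + (-150 + 117)) + 19398 = ((165 + 3698) - 33) + 19398 = (3863 - 33) + 19398 = 3830 + 19398 = 23228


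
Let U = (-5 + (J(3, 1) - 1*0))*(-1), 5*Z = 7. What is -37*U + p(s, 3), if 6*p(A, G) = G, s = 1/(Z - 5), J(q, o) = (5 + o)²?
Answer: 2295/2 ≈ 1147.5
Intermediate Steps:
Z = 7/5 (Z = (⅕)*7 = 7/5 ≈ 1.4000)
s = -5/18 (s = 1/(7/5 - 5) = 1/(-18/5) = -5/18 ≈ -0.27778)
p(A, G) = G/6
U = -31 (U = (-5 + ((5 + 1)² - 1*0))*(-1) = (-5 + (6² + 0))*(-1) = (-5 + (36 + 0))*(-1) = (-5 + 36)*(-1) = 31*(-1) = -31)
-37*U + p(s, 3) = -37*(-31) + (⅙)*3 = 1147 + ½ = 2295/2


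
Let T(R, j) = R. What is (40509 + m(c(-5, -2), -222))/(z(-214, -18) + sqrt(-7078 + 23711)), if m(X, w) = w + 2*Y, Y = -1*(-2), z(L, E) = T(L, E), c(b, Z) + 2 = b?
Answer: -8622274/29163 - 40291*sqrt(16633)/29163 ≈ -473.84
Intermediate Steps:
c(b, Z) = -2 + b
z(L, E) = L
Y = 2
m(X, w) = 4 + w (m(X, w) = w + 2*2 = w + 4 = 4 + w)
(40509 + m(c(-5, -2), -222))/(z(-214, -18) + sqrt(-7078 + 23711)) = (40509 + (4 - 222))/(-214 + sqrt(-7078 + 23711)) = (40509 - 218)/(-214 + sqrt(16633)) = 40291/(-214 + sqrt(16633))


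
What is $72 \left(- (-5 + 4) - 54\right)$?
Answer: $-3816$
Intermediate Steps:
$72 \left(- (-5 + 4) - 54\right) = 72 \left(\left(-1\right) \left(-1\right) - 54\right) = 72 \left(1 - 54\right) = 72 \left(-53\right) = -3816$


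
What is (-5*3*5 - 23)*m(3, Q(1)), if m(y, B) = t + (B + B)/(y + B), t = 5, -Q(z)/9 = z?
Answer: -784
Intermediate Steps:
Q(z) = -9*z
m(y, B) = 5 + 2*B/(B + y) (m(y, B) = 5 + (B + B)/(y + B) = 5 + (2*B)/(B + y) = 5 + 2*B/(B + y))
(-5*3*5 - 23)*m(3, Q(1)) = (-5*3*5 - 23)*((5*3 + 7*(-9*1))/(-9*1 + 3)) = (-15*5 - 23)*((15 + 7*(-9))/(-9 + 3)) = (-75 - 23)*((15 - 63)/(-6)) = -(-49)*(-48)/3 = -98*8 = -784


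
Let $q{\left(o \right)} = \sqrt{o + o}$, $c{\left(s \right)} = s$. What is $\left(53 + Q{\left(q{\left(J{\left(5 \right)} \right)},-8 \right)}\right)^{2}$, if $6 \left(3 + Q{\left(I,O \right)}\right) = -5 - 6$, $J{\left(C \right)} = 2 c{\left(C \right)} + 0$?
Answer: $\frac{83521}{36} \approx 2320.0$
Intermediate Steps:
$J{\left(C \right)} = 2 C$ ($J{\left(C \right)} = 2 C + 0 = 2 C$)
$q{\left(o \right)} = \sqrt{2} \sqrt{o}$ ($q{\left(o \right)} = \sqrt{2 o} = \sqrt{2} \sqrt{o}$)
$Q{\left(I,O \right)} = - \frac{29}{6}$ ($Q{\left(I,O \right)} = -3 + \frac{-5 - 6}{6} = -3 + \frac{1}{6} \left(-11\right) = -3 - \frac{11}{6} = - \frac{29}{6}$)
$\left(53 + Q{\left(q{\left(J{\left(5 \right)} \right)},-8 \right)}\right)^{2} = \left(53 - \frac{29}{6}\right)^{2} = \left(\frac{289}{6}\right)^{2} = \frac{83521}{36}$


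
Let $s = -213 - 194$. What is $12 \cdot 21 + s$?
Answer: $-155$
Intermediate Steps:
$s = -407$ ($s = -213 - 194 = -407$)
$12 \cdot 21 + s = 12 \cdot 21 - 407 = 252 - 407 = -155$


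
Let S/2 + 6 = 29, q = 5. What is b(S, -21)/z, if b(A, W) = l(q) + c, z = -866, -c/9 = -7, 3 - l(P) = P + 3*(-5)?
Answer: -38/433 ≈ -0.087760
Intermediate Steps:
l(P) = 18 - P (l(P) = 3 - (P + 3*(-5)) = 3 - (P - 15) = 3 - (-15 + P) = 3 + (15 - P) = 18 - P)
c = 63 (c = -9*(-7) = 63)
S = 46 (S = -12 + 2*29 = -12 + 58 = 46)
b(A, W) = 76 (b(A, W) = (18 - 1*5) + 63 = (18 - 5) + 63 = 13 + 63 = 76)
b(S, -21)/z = 76/(-866) = 76*(-1/866) = -38/433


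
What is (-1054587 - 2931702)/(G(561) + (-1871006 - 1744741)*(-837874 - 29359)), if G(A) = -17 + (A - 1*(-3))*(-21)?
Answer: -3986289/3135695106190 ≈ -1.2713e-6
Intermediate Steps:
G(A) = -80 - 21*A (G(A) = -17 + (A + 3)*(-21) = -17 + (3 + A)*(-21) = -17 + (-63 - 21*A) = -80 - 21*A)
(-1054587 - 2931702)/(G(561) + (-1871006 - 1744741)*(-837874 - 29359)) = (-1054587 - 2931702)/((-80 - 21*561) + (-1871006 - 1744741)*(-837874 - 29359)) = -3986289/((-80 - 11781) - 3615747*(-867233)) = -3986289/(-11861 + 3135695118051) = -3986289/3135695106190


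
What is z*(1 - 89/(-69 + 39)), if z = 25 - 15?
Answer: 119/3 ≈ 39.667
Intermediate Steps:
z = 10
z*(1 - 89/(-69 + 39)) = 10*(1 - 89/(-69 + 39)) = 10*(1 - 89/(-30)) = 10*(1 - 89*(-1/30)) = 10*(1 + 89/30) = 10*(119/30) = 119/3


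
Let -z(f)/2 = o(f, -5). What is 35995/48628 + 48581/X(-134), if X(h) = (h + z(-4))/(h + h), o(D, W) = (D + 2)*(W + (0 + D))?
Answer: 316564239887/4133380 ≈ 76587.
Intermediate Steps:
o(D, W) = (2 + D)*(D + W) (o(D, W) = (2 + D)*(W + D) = (2 + D)*(D + W))
z(f) = 20 - 2*f² + 6*f (z(f) = -2*(f² + 2*f + 2*(-5) + f*(-5)) = -2*(f² + 2*f - 10 - 5*f) = -2*(-10 + f² - 3*f) = 20 - 2*f² + 6*f)
X(h) = (-36 + h)/(2*h) (X(h) = (h + (20 - 2*(-4)² + 6*(-4)))/(h + h) = (h + (20 - 2*16 - 24))/((2*h)) = (h + (20 - 32 - 24))*(1/(2*h)) = (h - 36)*(1/(2*h)) = (-36 + h)*(1/(2*h)) = (-36 + h)/(2*h))
35995/48628 + 48581/X(-134) = 35995/48628 + 48581/(((½)*(-36 - 134)/(-134))) = 35995*(1/48628) + 48581/(((½)*(-1/134)*(-170))) = 35995/48628 + 48581/(85/134) = 35995/48628 + 48581*(134/85) = 35995/48628 + 6509854/85 = 316564239887/4133380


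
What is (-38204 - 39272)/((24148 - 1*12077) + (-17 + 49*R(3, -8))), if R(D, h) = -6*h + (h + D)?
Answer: -11068/2023 ≈ -5.4711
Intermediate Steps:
R(D, h) = D - 5*h (R(D, h) = -6*h + (D + h) = D - 5*h)
(-38204 - 39272)/((24148 - 1*12077) + (-17 + 49*R(3, -8))) = (-38204 - 39272)/((24148 - 1*12077) + (-17 + 49*(3 - 5*(-8)))) = -77476/((24148 - 12077) + (-17 + 49*(3 + 40))) = -77476/(12071 + (-17 + 49*43)) = -77476/(12071 + (-17 + 2107)) = -77476/(12071 + 2090) = -77476/14161 = -77476*1/14161 = -11068/2023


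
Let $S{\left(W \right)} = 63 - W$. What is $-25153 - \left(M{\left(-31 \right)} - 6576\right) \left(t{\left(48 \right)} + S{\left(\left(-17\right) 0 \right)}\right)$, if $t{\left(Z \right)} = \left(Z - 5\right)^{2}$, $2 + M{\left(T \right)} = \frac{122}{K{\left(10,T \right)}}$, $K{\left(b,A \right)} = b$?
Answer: $\frac{62643283}{5} \approx 1.2529 \cdot 10^{7}$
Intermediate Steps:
$M{\left(T \right)} = \frac{51}{5}$ ($M{\left(T \right)} = -2 + \frac{122}{10} = -2 + 122 \cdot \frac{1}{10} = -2 + \frac{61}{5} = \frac{51}{5}$)
$t{\left(Z \right)} = \left(-5 + Z\right)^{2}$
$-25153 - \left(M{\left(-31 \right)} - 6576\right) \left(t{\left(48 \right)} + S{\left(\left(-17\right) 0 \right)}\right) = -25153 - \left(\frac{51}{5} - 6576\right) \left(\left(-5 + 48\right)^{2} + \left(63 - \left(-17\right) 0\right)\right) = -25153 - - \frac{32829 \left(43^{2} + \left(63 - 0\right)\right)}{5} = -25153 - - \frac{32829 \left(1849 + \left(63 + 0\right)\right)}{5} = -25153 - - \frac{32829 \left(1849 + 63\right)}{5} = -25153 - \left(- \frac{32829}{5}\right) 1912 = -25153 - - \frac{62769048}{5} = -25153 + \frac{62769048}{5} = \frac{62643283}{5}$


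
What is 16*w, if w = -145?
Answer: -2320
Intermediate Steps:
16*w = 16*(-145) = -2320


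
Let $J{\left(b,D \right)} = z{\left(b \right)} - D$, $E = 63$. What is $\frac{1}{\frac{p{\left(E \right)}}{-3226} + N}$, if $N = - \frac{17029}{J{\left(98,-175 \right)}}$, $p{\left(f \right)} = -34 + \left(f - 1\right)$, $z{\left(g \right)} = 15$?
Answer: $- \frac{306470}{27470437} \approx -0.011156$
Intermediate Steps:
$J{\left(b,D \right)} = 15 - D$
$p{\left(f \right)} = -35 + f$ ($p{\left(f \right)} = -34 + \left(f - 1\right) = -34 + \left(-1 + f\right) = -35 + f$)
$N = - \frac{17029}{190}$ ($N = - \frac{17029}{15 - -175} = - \frac{17029}{15 + 175} = - \frac{17029}{190} \approx -89.626$)
$\frac{1}{\frac{p{\left(E \right)}}{-3226} + N} = \frac{1}{\frac{-35 + 63}{-3226} - \frac{17029}{190}} = \frac{1}{28 \left(- \frac{1}{3226}\right) - \frac{17029}{190}} = \frac{1}{- \frac{14}{1613} - \frac{17029}{190}} = \frac{1}{- \frac{27470437}{306470}} = - \frac{306470}{27470437}$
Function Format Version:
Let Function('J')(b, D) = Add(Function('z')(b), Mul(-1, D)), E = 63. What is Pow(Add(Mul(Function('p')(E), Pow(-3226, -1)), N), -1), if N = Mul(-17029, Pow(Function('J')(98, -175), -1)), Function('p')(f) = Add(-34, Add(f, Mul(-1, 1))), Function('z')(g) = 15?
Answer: Rational(-306470, 27470437) ≈ -0.011156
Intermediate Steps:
Function('J')(b, D) = Add(15, Mul(-1, D))
Function('p')(f) = Add(-35, f) (Function('p')(f) = Add(-34, Add(f, -1)) = Add(-34, Add(-1, f)) = Add(-35, f))
N = Rational(-17029, 190) (N = Mul(-17029, Pow(Add(15, Mul(-1, -175)), -1)) = Mul(-17029, Pow(Add(15, 175), -1)) = Mul(-17029, Pow(190, -1)) = Mul(-17029, Rational(1, 190)) = Rational(-17029, 190) ≈ -89.626)
Pow(Add(Mul(Function('p')(E), Pow(-3226, -1)), N), -1) = Pow(Add(Mul(Add(-35, 63), Pow(-3226, -1)), Rational(-17029, 190)), -1) = Pow(Add(Mul(28, Rational(-1, 3226)), Rational(-17029, 190)), -1) = Pow(Add(Rational(-14, 1613), Rational(-17029, 190)), -1) = Pow(Rational(-27470437, 306470), -1) = Rational(-306470, 27470437)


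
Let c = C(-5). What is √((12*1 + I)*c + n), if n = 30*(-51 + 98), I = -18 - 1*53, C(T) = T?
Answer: √1705 ≈ 41.292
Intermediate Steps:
c = -5
I = -71 (I = -18 - 53 = -71)
n = 1410 (n = 30*47 = 1410)
√((12*1 + I)*c + n) = √((12*1 - 71)*(-5) + 1410) = √((12 - 71)*(-5) + 1410) = √(-59*(-5) + 1410) = √(295 + 1410) = √1705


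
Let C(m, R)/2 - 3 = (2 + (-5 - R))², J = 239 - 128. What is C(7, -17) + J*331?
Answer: 37139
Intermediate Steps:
J = 111
C(m, R) = 6 + 2*(-3 - R)² (C(m, R) = 6 + 2*(2 + (-5 - R))² = 6 + 2*(-3 - R)²)
C(7, -17) + J*331 = (6 + 2*(3 - 17)²) + 111*331 = (6 + 2*(-14)²) + 36741 = (6 + 2*196) + 36741 = (6 + 392) + 36741 = 398 + 36741 = 37139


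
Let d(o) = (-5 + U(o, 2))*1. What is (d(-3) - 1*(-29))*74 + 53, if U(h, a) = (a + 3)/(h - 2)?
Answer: 1755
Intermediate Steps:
U(h, a) = (3 + a)/(-2 + h)
d(o) = -5 + 5/(-2 + o) (d(o) = (-5 + (3 + 2)/(-2 + o))*1 = (-5 + 5/(-2 + o))*1 = -5 + 5/(-2 + o))
(d(-3) - 1*(-29))*74 + 53 = (5*(3 - 1*(-3))/(-2 - 3) - 1*(-29))*74 + 53 = (5*(3 + 3)/(-5) + 29)*74 + 53 = (5*(-⅕)*6 + 29)*74 + 53 = (-6 + 29)*74 + 53 = 23*74 + 53 = 1702 + 53 = 1755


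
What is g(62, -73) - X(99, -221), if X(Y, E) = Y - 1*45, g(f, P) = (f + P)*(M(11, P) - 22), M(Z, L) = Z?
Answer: 67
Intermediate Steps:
g(f, P) = -11*P - 11*f (g(f, P) = (f + P)*(11 - 22) = (P + f)*(-11) = -11*P - 11*f)
X(Y, E) = -45 + Y (X(Y, E) = Y - 45 = -45 + Y)
g(62, -73) - X(99, -221) = (-11*(-73) - 11*62) - (-45 + 99) = (803 - 682) - 1*54 = 121 - 54 = 67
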